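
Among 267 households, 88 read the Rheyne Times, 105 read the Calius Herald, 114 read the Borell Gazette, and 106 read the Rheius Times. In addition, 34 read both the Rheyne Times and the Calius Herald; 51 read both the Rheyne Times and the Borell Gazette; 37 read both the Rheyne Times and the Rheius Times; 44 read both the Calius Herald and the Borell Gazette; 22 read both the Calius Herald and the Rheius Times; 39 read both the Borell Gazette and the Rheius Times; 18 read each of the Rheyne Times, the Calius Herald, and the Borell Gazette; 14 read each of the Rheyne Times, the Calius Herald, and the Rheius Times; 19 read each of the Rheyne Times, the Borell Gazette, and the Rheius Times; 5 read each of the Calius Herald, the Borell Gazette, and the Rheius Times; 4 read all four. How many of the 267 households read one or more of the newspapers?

238

N(≥1) = 88 + 105 + 114 + 106 − 34 − 51 − 37 − 44 − 22 − 39 + 18 + 14 + 19 + 5 − 4 = 238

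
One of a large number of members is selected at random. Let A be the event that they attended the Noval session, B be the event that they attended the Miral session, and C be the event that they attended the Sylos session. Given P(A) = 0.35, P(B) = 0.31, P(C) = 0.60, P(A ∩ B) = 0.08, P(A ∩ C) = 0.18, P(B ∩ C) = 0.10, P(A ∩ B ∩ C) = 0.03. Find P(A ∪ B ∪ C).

0.93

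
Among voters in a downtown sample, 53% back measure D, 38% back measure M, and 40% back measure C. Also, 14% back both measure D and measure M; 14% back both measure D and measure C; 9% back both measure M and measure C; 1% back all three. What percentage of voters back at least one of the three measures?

Using inclusion–exclusion:
P(≥1) = 53 + 38 + 40 − 14 − 14 − 9 + 1 = 95%

95%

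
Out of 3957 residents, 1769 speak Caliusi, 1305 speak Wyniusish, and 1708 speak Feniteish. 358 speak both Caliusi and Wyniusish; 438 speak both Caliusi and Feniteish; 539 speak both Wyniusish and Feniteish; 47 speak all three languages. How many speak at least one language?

N(≥1) = 1769 + 1305 + 1708 − 358 − 438 − 539 + 47 = 3494

3494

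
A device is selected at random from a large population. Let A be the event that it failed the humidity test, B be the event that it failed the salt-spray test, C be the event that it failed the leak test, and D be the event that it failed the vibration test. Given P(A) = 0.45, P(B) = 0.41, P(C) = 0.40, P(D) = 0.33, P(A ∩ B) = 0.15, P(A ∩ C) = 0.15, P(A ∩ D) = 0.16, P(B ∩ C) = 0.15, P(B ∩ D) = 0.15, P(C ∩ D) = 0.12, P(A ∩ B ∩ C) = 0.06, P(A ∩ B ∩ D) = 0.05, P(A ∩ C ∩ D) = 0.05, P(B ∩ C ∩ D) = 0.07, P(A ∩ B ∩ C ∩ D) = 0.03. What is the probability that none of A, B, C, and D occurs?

By inclusion-exclusion,
P(A ∪ B ∪ C ∪ D) = 0.45 + 0.41 + 0.40 + 0.33 − 0.15 − 0.15 − 0.16 − 0.15 − 0.15 − 0.12 + 0.06 + 0.05 + 0.05 + 0.07 − 0.03 = 0.91
P(none) = 1 − 0.91 = 0.09

0.09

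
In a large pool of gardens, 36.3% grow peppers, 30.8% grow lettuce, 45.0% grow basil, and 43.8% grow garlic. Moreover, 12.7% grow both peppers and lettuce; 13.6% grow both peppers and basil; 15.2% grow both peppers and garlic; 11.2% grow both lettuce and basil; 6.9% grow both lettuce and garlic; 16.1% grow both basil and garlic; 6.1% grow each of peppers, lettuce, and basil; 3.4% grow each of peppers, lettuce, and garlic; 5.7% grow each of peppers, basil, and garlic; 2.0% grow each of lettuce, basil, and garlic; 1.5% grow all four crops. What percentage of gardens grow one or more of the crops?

95.9%

By inclusion-exclusion,
P(union) = 36.3 + 30.8 + 45.0 + 43.8 − 12.7 − 13.6 − 15.2 − 11.2 − 6.9 − 16.1 + 6.1 + 3.4 + 5.7 + 2.0 − 1.5 = 95.9%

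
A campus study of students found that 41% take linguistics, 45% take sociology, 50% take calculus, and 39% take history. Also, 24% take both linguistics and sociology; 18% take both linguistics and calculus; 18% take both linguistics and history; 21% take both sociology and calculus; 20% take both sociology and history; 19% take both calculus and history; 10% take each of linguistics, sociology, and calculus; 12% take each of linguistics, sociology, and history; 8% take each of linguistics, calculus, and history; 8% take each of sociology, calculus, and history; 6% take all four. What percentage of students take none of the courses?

13%

Inclusion–exclusion gives
P(≥1) = 41 + 45 + 50 + 39 − 24 − 18 − 18 − 21 − 20 − 19 + 10 + 12 + 8 + 8 − 6 = 87%
P(none) = 100% − 87% = 13%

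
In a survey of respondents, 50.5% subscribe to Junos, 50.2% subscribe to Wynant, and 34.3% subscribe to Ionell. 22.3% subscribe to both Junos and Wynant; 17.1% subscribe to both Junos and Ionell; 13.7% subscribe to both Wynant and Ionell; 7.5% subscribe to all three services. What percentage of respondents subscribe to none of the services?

10.6%

Apply inclusion-exclusion:
P(at least one) = 50.5 + 50.2 + 34.3 − 22.3 − 17.1 − 13.7 + 7.5 = 89.4%
P(none) = 100% − 89.4% = 10.6%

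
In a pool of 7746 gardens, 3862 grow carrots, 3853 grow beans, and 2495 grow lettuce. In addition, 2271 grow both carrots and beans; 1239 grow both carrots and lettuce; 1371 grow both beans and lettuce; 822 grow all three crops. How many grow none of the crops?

1595

Inclusion–exclusion gives
|union| = 3862 + 3853 + 2495 − 2271 − 1239 − 1371 + 822 = 6151
None: 7746 − 6151 = 1595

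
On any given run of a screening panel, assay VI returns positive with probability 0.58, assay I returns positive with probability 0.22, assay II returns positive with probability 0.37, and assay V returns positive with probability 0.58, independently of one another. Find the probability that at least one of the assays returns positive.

0.91331704

P(none) = (1 − 0.58) × (1 − 0.22) × (1 − 0.37) × (1 − 0.58) = 0.42 × 0.78 × 0.63 × 0.42 = 0.08668296
P(at least one) = 1 − 0.08668296 = 0.91331704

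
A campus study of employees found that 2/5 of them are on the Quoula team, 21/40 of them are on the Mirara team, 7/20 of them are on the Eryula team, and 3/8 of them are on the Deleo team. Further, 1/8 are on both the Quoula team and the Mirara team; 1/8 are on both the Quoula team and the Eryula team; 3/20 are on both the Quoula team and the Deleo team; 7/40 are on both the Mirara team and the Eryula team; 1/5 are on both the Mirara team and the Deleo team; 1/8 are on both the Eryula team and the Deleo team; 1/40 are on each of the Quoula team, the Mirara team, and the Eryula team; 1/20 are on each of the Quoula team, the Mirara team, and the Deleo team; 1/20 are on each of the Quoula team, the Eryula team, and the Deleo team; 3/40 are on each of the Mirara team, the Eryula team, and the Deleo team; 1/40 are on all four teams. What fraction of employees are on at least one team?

37/40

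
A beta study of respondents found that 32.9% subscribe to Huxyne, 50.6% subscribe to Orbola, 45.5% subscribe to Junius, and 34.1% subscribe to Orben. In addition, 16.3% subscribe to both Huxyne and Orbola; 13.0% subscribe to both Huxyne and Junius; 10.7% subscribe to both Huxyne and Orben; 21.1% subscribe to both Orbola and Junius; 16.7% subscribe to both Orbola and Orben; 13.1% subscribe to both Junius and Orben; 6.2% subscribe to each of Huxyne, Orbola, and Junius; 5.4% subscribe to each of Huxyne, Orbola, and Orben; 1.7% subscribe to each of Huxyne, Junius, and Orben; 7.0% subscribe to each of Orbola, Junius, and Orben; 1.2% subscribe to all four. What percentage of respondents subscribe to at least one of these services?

91.3%

P(≥1) = 32.9 + 50.6 + 45.5 + 34.1 − 16.3 − 13.0 − 10.7 − 21.1 − 16.7 − 13.1 + 6.2 + 5.4 + 1.7 + 7.0 − 1.2 = 91.3%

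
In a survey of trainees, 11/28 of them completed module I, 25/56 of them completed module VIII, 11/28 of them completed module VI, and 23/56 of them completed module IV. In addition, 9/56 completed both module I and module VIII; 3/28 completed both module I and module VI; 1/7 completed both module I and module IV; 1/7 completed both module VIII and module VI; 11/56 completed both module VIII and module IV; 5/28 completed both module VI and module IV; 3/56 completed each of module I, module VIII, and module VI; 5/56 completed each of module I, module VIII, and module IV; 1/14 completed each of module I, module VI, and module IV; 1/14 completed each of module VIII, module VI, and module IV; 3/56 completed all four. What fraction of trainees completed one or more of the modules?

53/56

P(union) = 11/28 + 25/56 + 11/28 + 23/56 − 9/56 − 3/28 − 1/7 − 1/7 − 11/56 − 5/28 + 3/56 + 5/56 + 1/14 + 1/14 − 3/56 = 53/56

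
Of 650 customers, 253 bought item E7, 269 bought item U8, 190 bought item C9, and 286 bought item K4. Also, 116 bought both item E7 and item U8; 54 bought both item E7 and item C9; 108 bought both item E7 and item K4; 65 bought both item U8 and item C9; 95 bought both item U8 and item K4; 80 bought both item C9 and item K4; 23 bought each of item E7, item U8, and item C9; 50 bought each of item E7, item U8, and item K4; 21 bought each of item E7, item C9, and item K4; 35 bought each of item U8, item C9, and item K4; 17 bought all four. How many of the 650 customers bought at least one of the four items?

592

Apply inclusion-exclusion:
|union| = 253 + 269 + 190 + 286 − 116 − 54 − 108 − 65 − 95 − 80 + 23 + 50 + 21 + 35 − 17 = 592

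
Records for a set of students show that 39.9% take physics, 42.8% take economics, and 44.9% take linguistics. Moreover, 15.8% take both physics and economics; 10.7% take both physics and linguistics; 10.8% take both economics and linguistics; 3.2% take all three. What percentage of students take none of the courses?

6.5%

P(at least one) = 39.9 + 42.8 + 44.9 − 15.8 − 10.7 − 10.8 + 3.2 = 93.5%
P(none) = 100% − 93.5% = 6.5%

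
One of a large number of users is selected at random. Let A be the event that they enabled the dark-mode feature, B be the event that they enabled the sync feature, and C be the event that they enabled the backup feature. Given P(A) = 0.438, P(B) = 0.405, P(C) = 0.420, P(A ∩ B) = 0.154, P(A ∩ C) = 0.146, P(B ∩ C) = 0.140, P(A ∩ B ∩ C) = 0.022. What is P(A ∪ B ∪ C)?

Apply inclusion-exclusion:
P(A ∪ B ∪ C) = 0.438 + 0.405 + 0.420 − 0.154 − 0.146 − 0.140 + 0.022 = 0.845

0.845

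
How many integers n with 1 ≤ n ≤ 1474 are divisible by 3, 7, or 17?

681

Using inclusion–exclusion:
⌊1474/3⌋ + ⌊1474/7⌋ + ⌊1474/17⌋ − ⌊1474/21⌋ − ⌊1474/51⌋ − ⌊1474/119⌋ + ⌊1474/357⌋ = 491 + 210 + 86 − 70 − 28 − 12 + 4 = 681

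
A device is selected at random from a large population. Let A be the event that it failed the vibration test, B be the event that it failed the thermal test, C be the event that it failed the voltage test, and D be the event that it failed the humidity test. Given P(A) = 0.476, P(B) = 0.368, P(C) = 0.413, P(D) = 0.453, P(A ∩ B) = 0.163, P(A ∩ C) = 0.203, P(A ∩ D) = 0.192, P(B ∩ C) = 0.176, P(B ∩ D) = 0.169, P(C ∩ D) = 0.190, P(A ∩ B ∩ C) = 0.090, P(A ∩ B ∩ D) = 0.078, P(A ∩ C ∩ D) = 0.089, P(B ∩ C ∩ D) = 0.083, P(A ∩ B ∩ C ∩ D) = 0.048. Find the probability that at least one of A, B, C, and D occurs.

Using inclusion–exclusion:
P(A ∪ B ∪ C ∪ D) = 0.476 + 0.368 + 0.413 + 0.453 − 0.163 − 0.203 − 0.192 − 0.176 − 0.169 − 0.190 + 0.090 + 0.078 + 0.089 + 0.083 − 0.048 = 0.909

0.909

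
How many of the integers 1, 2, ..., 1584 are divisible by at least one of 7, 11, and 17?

Using inclusion–exclusion:
floor(1584/7) + floor(1584/11) + floor(1584/17) − floor(1584/77) − floor(1584/119) − floor(1584/187) + floor(1584/1309) = 226 + 144 + 93 − 20 − 13 − 8 + 1 = 423

423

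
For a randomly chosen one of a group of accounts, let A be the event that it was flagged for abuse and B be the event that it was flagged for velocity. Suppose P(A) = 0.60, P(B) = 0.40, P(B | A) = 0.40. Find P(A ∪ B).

0.76

P(A ∩ B) = P(A)·P(B|A) = 0.60 × 0.40 = 0.24
Apply inclusion-exclusion:
P(A ∪ B) = 0.60 + 0.40 − 0.24 = 0.76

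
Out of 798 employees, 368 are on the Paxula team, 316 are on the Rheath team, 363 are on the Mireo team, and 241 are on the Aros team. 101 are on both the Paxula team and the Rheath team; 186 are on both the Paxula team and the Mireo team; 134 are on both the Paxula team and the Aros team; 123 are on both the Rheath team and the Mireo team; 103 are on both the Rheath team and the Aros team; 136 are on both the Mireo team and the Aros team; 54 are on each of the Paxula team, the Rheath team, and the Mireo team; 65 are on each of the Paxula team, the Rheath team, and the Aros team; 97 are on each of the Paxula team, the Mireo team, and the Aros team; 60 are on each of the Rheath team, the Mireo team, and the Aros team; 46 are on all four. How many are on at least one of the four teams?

735

By inclusion-exclusion,
|at least one| = 368 + 316 + 363 + 241 − 101 − 186 − 134 − 123 − 103 − 136 + 54 + 65 + 97 + 60 − 46 = 735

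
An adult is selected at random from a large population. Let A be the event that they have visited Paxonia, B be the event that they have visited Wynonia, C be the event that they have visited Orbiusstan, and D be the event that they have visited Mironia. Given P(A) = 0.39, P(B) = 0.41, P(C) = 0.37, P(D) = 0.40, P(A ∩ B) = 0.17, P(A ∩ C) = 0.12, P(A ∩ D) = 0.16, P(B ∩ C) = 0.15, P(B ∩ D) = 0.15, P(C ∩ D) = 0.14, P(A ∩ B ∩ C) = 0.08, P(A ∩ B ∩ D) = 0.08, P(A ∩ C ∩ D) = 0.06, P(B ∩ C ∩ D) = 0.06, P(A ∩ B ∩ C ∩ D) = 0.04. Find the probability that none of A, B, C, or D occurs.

0.08

P(A ∪ B ∪ C ∪ D) = 0.39 + 0.41 + 0.37 + 0.40 − 0.17 − 0.12 − 0.16 − 0.15 − 0.15 − 0.14 + 0.08 + 0.08 + 0.06 + 0.06 − 0.04 = 0.92
P(none) = 1 − 0.92 = 0.08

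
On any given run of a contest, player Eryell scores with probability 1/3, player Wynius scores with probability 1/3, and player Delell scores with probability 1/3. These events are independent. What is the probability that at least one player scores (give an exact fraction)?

Independence gives P(none) = ∏(1 − pᵢ).
P(none) = (1 − 1/3) × (1 − 1/3) × (1 − 1/3) = 2/3 × 2/3 × 2/3 = 8/27
P(at least one) = 1 − 8/27 = 19/27

19/27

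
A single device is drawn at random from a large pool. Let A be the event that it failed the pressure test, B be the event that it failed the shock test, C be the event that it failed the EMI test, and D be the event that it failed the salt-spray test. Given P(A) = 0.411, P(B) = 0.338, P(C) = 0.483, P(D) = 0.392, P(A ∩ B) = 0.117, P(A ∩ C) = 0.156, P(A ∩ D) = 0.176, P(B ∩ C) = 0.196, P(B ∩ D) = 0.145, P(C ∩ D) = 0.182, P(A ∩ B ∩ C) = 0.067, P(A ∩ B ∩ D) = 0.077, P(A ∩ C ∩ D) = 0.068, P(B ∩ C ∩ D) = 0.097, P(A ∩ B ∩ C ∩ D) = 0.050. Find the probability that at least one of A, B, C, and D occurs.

By inclusion–exclusion:
P(A ∪ B ∪ C ∪ D) = 0.411 + 0.338 + 0.483 + 0.392 − 0.117 − 0.156 − 0.176 − 0.196 − 0.145 − 0.182 + 0.067 + 0.077 + 0.068 + 0.097 − 0.050 = 0.911

0.911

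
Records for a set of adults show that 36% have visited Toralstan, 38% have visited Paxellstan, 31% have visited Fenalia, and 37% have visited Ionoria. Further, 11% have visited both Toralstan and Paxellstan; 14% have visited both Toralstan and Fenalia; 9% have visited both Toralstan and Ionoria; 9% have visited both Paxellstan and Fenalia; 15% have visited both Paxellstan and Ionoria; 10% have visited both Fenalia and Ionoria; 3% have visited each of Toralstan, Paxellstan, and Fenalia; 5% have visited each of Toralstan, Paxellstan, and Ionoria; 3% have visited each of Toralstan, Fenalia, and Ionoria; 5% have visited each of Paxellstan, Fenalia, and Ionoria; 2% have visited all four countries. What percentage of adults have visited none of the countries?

12%

P(union) = 36 + 38 + 31 + 37 − 11 − 14 − 9 − 9 − 15 − 10 + 3 + 5 + 3 + 5 − 2 = 88%
P(none) = 100% − 88% = 12%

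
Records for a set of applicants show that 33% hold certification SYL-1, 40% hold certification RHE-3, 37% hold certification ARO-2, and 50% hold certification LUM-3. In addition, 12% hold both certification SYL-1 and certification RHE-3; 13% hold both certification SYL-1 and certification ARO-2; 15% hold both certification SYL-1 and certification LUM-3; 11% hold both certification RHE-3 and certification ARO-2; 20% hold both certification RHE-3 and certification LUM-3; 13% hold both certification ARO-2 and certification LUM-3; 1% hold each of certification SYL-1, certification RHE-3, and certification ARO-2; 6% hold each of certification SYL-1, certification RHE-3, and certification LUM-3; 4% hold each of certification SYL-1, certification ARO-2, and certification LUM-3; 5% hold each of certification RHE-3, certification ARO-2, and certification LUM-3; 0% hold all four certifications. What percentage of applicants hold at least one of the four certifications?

92%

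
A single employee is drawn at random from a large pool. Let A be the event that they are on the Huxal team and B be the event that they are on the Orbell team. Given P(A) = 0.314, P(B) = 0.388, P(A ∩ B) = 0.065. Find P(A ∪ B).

Using inclusion–exclusion:
P(A ∪ B) = 0.314 + 0.388 − 0.065 = 0.637

0.637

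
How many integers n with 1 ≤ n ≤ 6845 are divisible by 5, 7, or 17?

⌊6845/5⌋ + ⌊6845/7⌋ + ⌊6845/17⌋ − ⌊6845/35⌋ − ⌊6845/85⌋ − ⌊6845/119⌋ + ⌊6845/595⌋ = 1369 + 977 + 402 − 195 − 80 − 57 + 11 = 2427

2427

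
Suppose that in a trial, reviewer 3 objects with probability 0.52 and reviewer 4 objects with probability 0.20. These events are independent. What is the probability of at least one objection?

P(none) = (1 − 0.52) × (1 − 0.20) = 0.48 × 0.80 = 0.384
P(at least one) = 1 − 0.384 = 0.616

0.616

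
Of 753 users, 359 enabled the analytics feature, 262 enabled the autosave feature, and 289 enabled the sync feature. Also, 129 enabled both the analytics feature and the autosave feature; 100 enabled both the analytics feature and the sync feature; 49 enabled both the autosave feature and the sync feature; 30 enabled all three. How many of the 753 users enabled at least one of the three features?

662

Apply inclusion-exclusion:
N(≥1) = 359 + 262 + 289 − 129 − 100 − 49 + 30 = 662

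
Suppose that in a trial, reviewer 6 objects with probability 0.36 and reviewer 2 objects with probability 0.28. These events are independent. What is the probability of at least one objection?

P(none) = (1 − 0.36) × (1 − 0.28) = 0.64 × 0.72 = 0.4608
P(at least one) = 1 − 0.4608 = 0.5392

0.5392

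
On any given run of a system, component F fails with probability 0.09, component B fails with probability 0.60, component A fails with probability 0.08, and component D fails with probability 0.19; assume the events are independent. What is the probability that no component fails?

0.2712528

P(none) = (1 − 0.09) × (1 − 0.60) × (1 − 0.08) × (1 − 0.19) = 0.91 × 0.40 × 0.92 × 0.81 = 0.2712528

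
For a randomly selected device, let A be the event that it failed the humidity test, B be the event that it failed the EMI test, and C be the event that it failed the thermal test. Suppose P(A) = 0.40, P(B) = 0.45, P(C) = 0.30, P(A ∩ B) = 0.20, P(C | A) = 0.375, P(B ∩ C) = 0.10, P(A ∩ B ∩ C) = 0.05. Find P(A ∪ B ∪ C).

P(A ∩ C) = P(A)·P(C|A) = 0.40 × 0.375 = 0.15
P(A ∪ B ∪ C) = 0.40 + 0.45 + 0.30 − 0.20 − 0.15 − 0.10 + 0.05 = 0.75

0.75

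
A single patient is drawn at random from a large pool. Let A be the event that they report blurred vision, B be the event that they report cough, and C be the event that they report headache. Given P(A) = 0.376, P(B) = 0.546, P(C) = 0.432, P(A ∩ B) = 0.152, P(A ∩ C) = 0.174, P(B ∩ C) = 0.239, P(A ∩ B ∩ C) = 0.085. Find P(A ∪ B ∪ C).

Apply inclusion-exclusion:
P(A ∪ B ∪ C) = 0.376 + 0.546 + 0.432 − 0.152 − 0.174 − 0.239 + 0.085 = 0.874

0.874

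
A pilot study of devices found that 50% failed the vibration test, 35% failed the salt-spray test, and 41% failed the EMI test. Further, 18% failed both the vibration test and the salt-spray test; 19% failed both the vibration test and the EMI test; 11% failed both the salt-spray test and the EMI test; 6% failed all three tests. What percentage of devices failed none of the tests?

16%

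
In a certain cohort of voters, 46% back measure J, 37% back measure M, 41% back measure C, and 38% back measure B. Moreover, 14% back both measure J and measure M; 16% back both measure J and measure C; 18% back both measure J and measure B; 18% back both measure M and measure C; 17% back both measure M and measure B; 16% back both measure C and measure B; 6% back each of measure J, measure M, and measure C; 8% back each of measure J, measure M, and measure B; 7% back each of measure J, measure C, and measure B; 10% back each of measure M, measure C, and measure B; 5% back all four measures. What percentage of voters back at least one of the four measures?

89%

Apply inclusion-exclusion:
P(at least one) = 46 + 37 + 41 + 38 − 14 − 16 − 18 − 18 − 17 − 16 + 6 + 8 + 7 + 10 − 5 = 89%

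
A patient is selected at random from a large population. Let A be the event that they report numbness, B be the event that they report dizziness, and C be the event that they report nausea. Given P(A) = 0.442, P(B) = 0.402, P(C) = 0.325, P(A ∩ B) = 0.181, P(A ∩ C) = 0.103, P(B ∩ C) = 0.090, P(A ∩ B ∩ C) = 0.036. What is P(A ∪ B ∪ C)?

P(A ∪ B ∪ C) = 0.442 + 0.402 + 0.325 − 0.181 − 0.103 − 0.090 + 0.036 = 0.831

0.831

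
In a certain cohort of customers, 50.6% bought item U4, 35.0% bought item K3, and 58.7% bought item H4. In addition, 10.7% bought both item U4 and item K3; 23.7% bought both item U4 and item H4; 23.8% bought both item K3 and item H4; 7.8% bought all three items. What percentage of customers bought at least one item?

93.9%

P(≥1) = 50.6 + 35.0 + 58.7 − 10.7 − 23.7 − 23.8 + 7.8 = 93.9%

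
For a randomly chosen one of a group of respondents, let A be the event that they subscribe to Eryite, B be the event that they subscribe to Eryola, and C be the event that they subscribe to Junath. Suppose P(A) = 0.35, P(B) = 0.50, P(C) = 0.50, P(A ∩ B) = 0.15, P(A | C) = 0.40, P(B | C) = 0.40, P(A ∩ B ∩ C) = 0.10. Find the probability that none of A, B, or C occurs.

0.10

P(A ∩ C) = P(C)·P(A|C) = 0.50 × 0.40 = 0.20
P(B ∩ C) = P(C)·P(B|C) = 0.50 × 0.40 = 0.20
By inclusion-exclusion,
P(A ∪ B ∪ C) = 0.35 + 0.50 + 0.50 − 0.15 − 0.20 − 0.20 + 0.10 = 0.90
P(none) = 1 − 0.90 = 0.10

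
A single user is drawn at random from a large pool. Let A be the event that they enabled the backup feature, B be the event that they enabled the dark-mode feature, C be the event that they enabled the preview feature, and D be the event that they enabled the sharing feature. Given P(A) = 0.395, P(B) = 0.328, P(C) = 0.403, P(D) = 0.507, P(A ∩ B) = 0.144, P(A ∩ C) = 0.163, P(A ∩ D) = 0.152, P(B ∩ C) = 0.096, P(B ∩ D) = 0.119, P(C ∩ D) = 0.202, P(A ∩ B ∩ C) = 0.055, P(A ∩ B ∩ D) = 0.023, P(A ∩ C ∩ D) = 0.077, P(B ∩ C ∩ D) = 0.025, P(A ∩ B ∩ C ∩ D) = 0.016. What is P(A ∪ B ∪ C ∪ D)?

0.921

By inclusion-exclusion,
P(A ∪ B ∪ C ∪ D) = 0.395 + 0.328 + 0.403 + 0.507 − 0.144 − 0.163 − 0.152 − 0.096 − 0.119 − 0.202 + 0.055 + 0.023 + 0.077 + 0.025 − 0.016 = 0.921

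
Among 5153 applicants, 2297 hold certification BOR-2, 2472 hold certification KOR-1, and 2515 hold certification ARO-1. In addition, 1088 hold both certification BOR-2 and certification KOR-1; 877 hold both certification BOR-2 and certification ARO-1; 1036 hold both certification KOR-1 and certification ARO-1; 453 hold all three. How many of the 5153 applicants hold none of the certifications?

417

N(≥1) = 2297 + 2472 + 2515 − 1088 − 877 − 1036 + 453 = 4736
None: 5153 − 4736 = 417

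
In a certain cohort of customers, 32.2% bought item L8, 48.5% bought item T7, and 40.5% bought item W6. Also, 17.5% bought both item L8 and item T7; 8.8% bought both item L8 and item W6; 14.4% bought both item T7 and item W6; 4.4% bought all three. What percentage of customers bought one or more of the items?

84.9%

P(at least one) = 32.2 + 48.5 + 40.5 − 17.5 − 8.8 − 14.4 + 4.4 = 84.9%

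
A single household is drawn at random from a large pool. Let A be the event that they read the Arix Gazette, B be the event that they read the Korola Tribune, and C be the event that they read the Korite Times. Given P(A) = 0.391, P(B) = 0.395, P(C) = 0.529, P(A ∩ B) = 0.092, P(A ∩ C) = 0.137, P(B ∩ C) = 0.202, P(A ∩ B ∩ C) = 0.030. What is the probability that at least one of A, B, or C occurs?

By inclusion–exclusion:
P(A ∪ B ∪ C) = 0.391 + 0.395 + 0.529 − 0.092 − 0.137 − 0.202 + 0.030 = 0.914

0.914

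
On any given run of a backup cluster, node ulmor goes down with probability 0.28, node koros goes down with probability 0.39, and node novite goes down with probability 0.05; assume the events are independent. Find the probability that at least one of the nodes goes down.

0.58276

P(none) = (1 − 0.28) × (1 − 0.39) × (1 − 0.05) = 0.72 × 0.61 × 0.95 = 0.41724
P(at least one) = 1 − 0.41724 = 0.58276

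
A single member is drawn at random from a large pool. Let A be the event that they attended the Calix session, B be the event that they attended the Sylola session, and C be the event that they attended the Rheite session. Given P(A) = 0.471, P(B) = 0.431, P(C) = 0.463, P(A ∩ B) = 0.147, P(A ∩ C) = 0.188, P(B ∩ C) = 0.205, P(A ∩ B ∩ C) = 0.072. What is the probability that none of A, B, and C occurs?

By inclusion–exclusion:
P(A ∪ B ∪ C) = 0.471 + 0.431 + 0.463 − 0.147 − 0.188 − 0.205 + 0.072 = 0.897
P(none) = 1 − 0.897 = 0.103

0.103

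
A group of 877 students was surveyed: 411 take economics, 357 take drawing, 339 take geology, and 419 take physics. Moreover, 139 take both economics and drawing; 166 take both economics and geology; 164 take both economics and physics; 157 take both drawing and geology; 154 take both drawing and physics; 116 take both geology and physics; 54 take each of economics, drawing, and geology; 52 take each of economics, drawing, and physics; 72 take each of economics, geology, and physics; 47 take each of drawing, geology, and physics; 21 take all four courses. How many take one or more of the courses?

Apply inclusion-exclusion:
|at least one| = 411 + 357 + 339 + 419 − 139 − 166 − 164 − 157 − 154 − 116 + 54 + 52 + 72 + 47 − 21 = 834

834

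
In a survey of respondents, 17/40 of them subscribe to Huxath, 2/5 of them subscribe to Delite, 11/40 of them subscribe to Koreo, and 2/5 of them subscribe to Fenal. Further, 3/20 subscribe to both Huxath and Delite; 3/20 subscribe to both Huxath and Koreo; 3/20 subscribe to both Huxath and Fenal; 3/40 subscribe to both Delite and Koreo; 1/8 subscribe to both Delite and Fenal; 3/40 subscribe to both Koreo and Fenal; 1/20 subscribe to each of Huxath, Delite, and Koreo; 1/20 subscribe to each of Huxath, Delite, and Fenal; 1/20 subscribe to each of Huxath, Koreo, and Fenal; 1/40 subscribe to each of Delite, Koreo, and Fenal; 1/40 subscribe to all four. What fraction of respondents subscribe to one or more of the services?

37/40

P(union) = 17/40 + 2/5 + 11/40 + 2/5 − 3/20 − 3/20 − 3/20 − 3/40 − 1/8 − 3/40 + 1/20 + 1/20 + 1/20 + 1/40 − 1/40 = 37/40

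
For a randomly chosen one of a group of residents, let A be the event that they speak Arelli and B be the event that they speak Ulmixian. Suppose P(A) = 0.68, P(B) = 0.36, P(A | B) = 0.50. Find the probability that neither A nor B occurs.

P(A ∩ B) = P(B)·P(A|B) = 0.36 × 0.50 = 0.18
P(A ∪ B) = 0.68 + 0.36 − 0.18 = 0.86
P(none) = 1 − 0.86 = 0.14

0.14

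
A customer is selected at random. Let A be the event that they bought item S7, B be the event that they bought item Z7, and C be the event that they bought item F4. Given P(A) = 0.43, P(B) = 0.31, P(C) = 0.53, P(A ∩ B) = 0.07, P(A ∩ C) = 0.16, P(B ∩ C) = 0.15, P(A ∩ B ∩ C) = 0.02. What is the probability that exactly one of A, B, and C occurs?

Using the inclusion–exclusion count for exactly one event:
P(exactly one) = 0.43 + 0.31 + 0.53 − 2·0.07 − 2·0.16 − 2·0.15 + 3·0.02 = 0.57

0.57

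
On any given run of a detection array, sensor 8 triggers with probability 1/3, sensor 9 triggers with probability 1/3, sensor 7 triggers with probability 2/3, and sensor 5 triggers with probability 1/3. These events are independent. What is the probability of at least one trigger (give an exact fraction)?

P(none) = (1 − 1/3) × (1 − 1/3) × (1 − 2/3) × (1 − 1/3) = 2/3 × 2/3 × 1/3 × 2/3 = 8/81
P(at least one) = 1 − 8/81 = 73/81

73/81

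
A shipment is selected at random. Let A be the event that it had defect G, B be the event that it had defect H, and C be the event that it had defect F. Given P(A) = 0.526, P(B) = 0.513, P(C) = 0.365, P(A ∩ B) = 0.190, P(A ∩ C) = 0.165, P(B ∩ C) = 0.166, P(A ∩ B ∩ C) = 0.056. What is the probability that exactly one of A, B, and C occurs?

By inclusion–exclusion (exactly-one form):
P(exactly one) = 0.526 + 0.513 + 0.365 − 2·0.190 − 2·0.165 − 2·0.166 + 3·0.056 = 0.530

0.530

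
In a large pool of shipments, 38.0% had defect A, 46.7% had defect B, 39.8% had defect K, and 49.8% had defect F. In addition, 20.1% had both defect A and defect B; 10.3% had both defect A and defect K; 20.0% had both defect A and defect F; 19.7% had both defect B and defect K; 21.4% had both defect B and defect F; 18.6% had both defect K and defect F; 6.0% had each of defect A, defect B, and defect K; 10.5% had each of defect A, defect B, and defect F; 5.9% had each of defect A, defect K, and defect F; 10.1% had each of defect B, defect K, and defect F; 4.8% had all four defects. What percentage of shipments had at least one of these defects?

91.9%

Inclusion–exclusion gives
P(union) = 38.0 + 46.7 + 39.8 + 49.8 − 20.1 − 10.3 − 20.0 − 19.7 − 21.4 − 18.6 + 6.0 + 10.5 + 5.9 + 10.1 − 4.8 = 91.9%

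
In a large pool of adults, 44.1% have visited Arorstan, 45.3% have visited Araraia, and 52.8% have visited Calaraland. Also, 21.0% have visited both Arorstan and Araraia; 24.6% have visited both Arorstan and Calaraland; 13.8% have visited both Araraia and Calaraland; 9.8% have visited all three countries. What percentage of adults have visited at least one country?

By inclusion-exclusion,
P(at least one) = 44.1 + 45.3 + 52.8 − 21.0 − 24.6 − 13.8 + 9.8 = 92.6%

92.6%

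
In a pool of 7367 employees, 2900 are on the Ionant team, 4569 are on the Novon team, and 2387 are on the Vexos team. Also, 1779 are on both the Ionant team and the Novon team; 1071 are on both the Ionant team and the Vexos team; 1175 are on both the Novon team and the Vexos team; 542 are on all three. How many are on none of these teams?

994

|at least one| = 2900 + 4569 + 2387 − 1779 − 1071 − 1175 + 542 = 6373
None: 7367 − 6373 = 994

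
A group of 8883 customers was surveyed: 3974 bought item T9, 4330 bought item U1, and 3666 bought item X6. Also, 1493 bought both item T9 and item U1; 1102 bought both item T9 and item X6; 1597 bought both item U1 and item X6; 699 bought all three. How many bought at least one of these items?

8477

Apply inclusion-exclusion:
|union| = 3974 + 4330 + 3666 − 1493 − 1102 − 1597 + 699 = 8477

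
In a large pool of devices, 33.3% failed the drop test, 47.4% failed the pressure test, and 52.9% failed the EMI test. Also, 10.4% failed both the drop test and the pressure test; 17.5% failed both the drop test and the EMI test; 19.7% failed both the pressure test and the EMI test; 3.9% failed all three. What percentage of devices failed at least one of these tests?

P(≥1) = 33.3 + 47.4 + 52.9 − 10.4 − 17.5 − 19.7 + 3.9 = 89.9%

89.9%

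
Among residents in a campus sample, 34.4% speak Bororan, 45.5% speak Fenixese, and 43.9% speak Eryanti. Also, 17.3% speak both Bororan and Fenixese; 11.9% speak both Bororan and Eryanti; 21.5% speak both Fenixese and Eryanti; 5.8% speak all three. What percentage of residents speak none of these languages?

Using inclusion–exclusion:
P(≥1) = 34.4 + 45.5 + 43.9 − 17.3 − 11.9 − 21.5 + 5.8 = 78.9%
P(none) = 100% − 78.9% = 21.1%

21.1%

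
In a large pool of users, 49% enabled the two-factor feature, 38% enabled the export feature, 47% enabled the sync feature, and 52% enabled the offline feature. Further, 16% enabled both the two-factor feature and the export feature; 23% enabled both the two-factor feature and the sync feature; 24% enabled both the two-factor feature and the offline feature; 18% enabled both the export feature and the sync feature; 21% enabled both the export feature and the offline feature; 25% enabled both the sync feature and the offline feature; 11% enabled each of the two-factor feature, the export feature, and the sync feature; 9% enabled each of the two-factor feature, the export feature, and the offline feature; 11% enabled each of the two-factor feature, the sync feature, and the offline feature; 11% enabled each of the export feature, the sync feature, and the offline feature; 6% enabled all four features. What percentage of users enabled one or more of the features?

P(at least one) = 49 + 38 + 47 + 52 − 16 − 23 − 24 − 18 − 21 − 25 + 11 + 9 + 11 + 11 − 6 = 95%

95%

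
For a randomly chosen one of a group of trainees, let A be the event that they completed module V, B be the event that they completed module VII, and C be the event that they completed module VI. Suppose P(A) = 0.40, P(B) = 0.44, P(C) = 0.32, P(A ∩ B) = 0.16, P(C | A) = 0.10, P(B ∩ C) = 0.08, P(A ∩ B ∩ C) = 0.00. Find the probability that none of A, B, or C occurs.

P(A ∩ C) = P(A)·P(C|A) = 0.40 × 0.10 = 0.04
Using inclusion–exclusion:
P(A ∪ B ∪ C) = 0.40 + 0.44 + 0.32 − 0.16 − 0.04 − 0.08 + 0.00 = 0.88
P(none) = 1 − 0.88 = 0.12

0.12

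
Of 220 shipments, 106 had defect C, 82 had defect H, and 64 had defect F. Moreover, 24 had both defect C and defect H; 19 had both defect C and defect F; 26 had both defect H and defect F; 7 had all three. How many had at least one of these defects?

190

|union| = 106 + 82 + 64 − 24 − 19 − 26 + 7 = 190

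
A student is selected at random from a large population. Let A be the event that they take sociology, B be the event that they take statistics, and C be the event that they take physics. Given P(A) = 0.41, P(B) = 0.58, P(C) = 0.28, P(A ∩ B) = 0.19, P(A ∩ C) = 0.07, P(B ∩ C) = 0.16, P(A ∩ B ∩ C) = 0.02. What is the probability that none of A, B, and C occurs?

0.13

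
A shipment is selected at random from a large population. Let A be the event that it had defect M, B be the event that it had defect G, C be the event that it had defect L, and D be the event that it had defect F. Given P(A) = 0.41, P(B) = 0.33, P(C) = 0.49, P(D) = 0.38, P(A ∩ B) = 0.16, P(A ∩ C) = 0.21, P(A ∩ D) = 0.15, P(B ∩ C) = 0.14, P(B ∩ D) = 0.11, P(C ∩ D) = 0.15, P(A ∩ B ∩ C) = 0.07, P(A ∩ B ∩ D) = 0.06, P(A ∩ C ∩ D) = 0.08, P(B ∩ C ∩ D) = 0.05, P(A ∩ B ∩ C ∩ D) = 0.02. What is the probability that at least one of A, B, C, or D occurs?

0.93

P(A ∪ B ∪ C ∪ D) = 0.41 + 0.33 + 0.49 + 0.38 − 0.16 − 0.21 − 0.15 − 0.14 − 0.11 − 0.15 + 0.07 + 0.06 + 0.08 + 0.05 − 0.02 = 0.93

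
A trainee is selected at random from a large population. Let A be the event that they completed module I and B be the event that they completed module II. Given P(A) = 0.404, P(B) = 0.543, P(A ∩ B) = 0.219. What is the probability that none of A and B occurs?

0.272

Apply inclusion-exclusion:
P(A ∪ B) = 0.404 + 0.543 − 0.219 = 0.728
P(none) = 1 − 0.728 = 0.272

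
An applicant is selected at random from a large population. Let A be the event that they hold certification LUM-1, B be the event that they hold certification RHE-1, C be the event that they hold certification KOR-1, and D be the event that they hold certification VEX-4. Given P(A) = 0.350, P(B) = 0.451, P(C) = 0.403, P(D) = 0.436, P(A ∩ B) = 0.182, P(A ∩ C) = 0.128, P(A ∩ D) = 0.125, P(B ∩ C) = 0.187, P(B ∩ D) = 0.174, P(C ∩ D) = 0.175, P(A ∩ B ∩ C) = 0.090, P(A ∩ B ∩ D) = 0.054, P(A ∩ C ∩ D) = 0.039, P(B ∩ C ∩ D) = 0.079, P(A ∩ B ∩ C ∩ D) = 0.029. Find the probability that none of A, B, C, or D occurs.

P(A ∪ B ∪ C ∪ D) = 0.350 + 0.451 + 0.403 + 0.436 − 0.182 − 0.128 − 0.125 − 0.187 − 0.174 − 0.175 + 0.090 + 0.054 + 0.039 + 0.079 − 0.029 = 0.902
P(none) = 1 − 0.902 = 0.098

0.098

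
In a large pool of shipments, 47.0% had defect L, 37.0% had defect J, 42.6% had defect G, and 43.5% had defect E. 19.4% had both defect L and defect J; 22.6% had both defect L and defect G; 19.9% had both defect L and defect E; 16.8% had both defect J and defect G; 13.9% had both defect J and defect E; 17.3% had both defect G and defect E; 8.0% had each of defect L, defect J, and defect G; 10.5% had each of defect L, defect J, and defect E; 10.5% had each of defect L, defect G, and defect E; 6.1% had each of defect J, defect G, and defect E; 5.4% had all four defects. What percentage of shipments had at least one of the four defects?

P(union) = 47.0 + 37.0 + 42.6 + 43.5 − 19.4 − 22.6 − 19.9 − 16.8 − 13.9 − 17.3 + 8.0 + 10.5 + 10.5 + 6.1 − 5.4 = 89.9%

89.9%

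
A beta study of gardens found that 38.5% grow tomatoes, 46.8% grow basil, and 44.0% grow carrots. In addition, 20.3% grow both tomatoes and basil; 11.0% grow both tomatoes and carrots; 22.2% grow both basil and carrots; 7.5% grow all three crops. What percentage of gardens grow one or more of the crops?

83.3%

P(at least one) = 38.5 + 46.8 + 44.0 − 20.3 − 11.0 − 22.2 + 7.5 = 83.3%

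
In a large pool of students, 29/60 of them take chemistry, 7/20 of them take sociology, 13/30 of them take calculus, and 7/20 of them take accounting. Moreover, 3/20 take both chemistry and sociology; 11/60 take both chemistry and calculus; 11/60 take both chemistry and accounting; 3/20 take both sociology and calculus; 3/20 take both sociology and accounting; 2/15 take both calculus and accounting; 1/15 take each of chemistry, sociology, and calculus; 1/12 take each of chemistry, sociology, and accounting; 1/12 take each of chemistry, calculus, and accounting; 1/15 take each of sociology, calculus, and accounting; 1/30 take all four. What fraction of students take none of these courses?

P(at least one) = 29/60 + 7/20 + 13/30 + 7/20 − 3/20 − 11/60 − 11/60 − 3/20 − 3/20 − 2/15 + 1/15 + 1/12 + 1/12 + 1/15 − 1/30 = 14/15
P(none) = 1 − 14/15 = 1/15

1/15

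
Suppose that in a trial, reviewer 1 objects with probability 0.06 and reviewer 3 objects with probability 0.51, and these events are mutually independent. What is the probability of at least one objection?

0.5394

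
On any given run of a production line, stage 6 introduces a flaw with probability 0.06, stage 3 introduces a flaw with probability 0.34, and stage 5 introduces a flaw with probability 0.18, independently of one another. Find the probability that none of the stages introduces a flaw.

0.508728

Independence gives P(none) = ∏(1 − pᵢ).
P(none) = (1 − 0.06) × (1 − 0.34) × (1 − 0.18) = 0.94 × 0.66 × 0.82 = 0.508728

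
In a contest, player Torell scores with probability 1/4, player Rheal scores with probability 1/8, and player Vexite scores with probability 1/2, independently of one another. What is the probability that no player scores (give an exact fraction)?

Since the events are independent, P(none) is the product of the individual non-occurrence probabilities.
P(none) = (1 − 1/4) × (1 − 1/8) × (1 − 1/2) = 3/4 × 7/8 × 1/2 = 21/64

21/64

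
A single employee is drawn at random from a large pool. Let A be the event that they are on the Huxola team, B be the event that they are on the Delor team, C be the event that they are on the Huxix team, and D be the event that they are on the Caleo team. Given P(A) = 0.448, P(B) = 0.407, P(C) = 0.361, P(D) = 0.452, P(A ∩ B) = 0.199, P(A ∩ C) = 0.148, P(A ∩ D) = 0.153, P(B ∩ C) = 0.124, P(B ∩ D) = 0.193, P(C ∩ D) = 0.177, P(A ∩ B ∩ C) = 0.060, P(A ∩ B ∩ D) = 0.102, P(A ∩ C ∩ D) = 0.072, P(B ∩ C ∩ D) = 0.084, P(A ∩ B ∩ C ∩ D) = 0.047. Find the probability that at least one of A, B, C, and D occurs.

0.945

Using inclusion–exclusion:
P(A ∪ B ∪ C ∪ D) = 0.448 + 0.407 + 0.361 + 0.452 − 0.199 − 0.148 − 0.153 − 0.124 − 0.193 − 0.177 + 0.060 + 0.102 + 0.072 + 0.084 − 0.047 = 0.945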